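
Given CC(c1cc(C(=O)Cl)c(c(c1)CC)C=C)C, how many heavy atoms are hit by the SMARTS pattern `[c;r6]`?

6

The query [c;r6] means: aromatic carbon that belongs to a six-membered ring.
Check the 16 heavy atoms by environment: 6× c (aromatic, in 6-ring) → match; 8× C (acyclic) → no; 1× O (acyclic) → no; 1× Cl (acyclic) → no.
That gives 6 matching atoms.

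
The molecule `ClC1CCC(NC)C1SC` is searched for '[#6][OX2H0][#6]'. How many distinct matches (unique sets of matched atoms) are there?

[#6][OX2H0][#6] is the SMARTS for an ether: an aliphatic oxygen bridging two carbons with no H on the oxygen.
No fragment in the molecule satisfies every constraint, giving 0 matches.

0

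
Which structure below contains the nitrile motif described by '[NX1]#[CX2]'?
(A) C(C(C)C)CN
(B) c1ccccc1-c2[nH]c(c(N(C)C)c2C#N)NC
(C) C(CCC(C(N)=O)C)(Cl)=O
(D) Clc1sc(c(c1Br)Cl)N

[NX1]#[CX2] describes a nitrogen triple-bonded to a two-connected carbon (a nitrile).
(A) has a primary amino group (-NH2) but the nitrogen is NX3 (three connections), not NX1 triple-bonded.
(B) contains a nitrile (-C#N), which satisfies every atom and bond constraint.
(C) has a primary amide (-C(=O)NH2) but the nitrogen is NX3, not NX1.
(D) has a primary amino group (-NH2) but the nitrogen is NX3 (three connections), not NX1 triple-bonded.
So the answer is (B).

B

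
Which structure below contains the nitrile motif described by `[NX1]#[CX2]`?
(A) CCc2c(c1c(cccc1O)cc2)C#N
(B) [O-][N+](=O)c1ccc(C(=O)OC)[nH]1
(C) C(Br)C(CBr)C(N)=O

[NX1]#[CX2] describes a nitrogen triple-bonded to a two-connected carbon (a nitrile).
(A) contains a nitrile (-C#N), which satisfies every atom and bond constraint.
(B) has a nitro group (-[N+](=O)[O-]) but there is no C#N triple bond.
(C) has a primary amide (-C(=O)NH2) but the nitrogen is NX3, not NX1.
So the answer is (A).

A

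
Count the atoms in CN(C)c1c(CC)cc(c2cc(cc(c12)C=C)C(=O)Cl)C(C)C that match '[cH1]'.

3

The query [cH1] means: aromatic carbon bearing exactly one hydrogen.
Check the 23 heavy atoms by environment: 7× c (aromatic, H0) → no; 3× c (aromatic, H1) → match; 2× C (H1) → no; 2× C (H2) → no; 5× C (H3) → no; 1× N (H0) → no; 1× C (H0) → no; 1× O (H0) → no; 1× Cl (H0) → no.
That gives 3 matching atoms.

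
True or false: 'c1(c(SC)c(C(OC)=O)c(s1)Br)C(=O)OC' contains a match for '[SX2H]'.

False

The pattern [SX2H] describes an aliphatic sulfur with two connections, one being H — a thiol.
The closest candidate here is a methylthio ether (-SCH3), but the sulfur has H0 (bonded to two carbons), not H1. No other fragment satisfies the full query, so there is no match.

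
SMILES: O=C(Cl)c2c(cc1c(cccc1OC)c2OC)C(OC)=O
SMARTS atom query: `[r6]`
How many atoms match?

The query [r6] means: r6 matches atoms in a six-membered ring.
Check the 21 heavy atoms by environment: 10× c (aromatic, in 6-ring) → match; 5× C (acyclic) → no; 5× O (acyclic) → no; 1× Cl (acyclic) → no.
That gives 10 matching atoms.

10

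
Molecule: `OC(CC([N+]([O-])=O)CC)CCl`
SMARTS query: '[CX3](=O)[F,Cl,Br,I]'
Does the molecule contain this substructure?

The pattern [CX3](=O)[F,Cl,Br,I] describes a carbonyl carbon bonded to a halogen — an acyl halide.
The closest candidate here is a chloro substituent, but the Cl is not on a carbonyl carbon. No other fragment satisfies the full query, so there is no match.

No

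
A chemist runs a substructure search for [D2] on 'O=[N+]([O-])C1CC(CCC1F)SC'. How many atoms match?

4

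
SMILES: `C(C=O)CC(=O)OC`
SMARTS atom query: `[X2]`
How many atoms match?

1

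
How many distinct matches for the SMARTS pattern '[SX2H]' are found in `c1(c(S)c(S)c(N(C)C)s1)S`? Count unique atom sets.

3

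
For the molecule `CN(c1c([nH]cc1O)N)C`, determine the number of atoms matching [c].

Check the 10 heavy atoms by environment: 1× n (aromatic) → no; 4× c (aromatic) → match; 2× N → no; 1× O → no; 2× C → no.
That gives 4 matching atoms.

4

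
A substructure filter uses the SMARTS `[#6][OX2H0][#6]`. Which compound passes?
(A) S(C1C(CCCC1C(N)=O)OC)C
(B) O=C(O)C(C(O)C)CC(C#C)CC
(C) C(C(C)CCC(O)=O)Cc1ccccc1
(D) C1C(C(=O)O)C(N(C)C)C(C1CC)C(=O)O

A

[#6][OX2H0][#6] describes an aliphatic oxygen bridging two carbons with no H on the oxygen (an ether).
(A) contains a methoxy ether (-OCH3), which satisfies every atom and bond constraint.
(B) has a carboxylic acid group (-C(=O)OH) but the -OH oxygen has H1; the =O is OX1, not OX2.
(C) has a carboxylic acid group (-C(=O)OH) but the -OH oxygen has H1; the =O is OX1, not OX2.
(D) has a carboxylic acid group (-C(=O)OH) but the -OH oxygen has H1; the =O is OX1, not OX2.
So the answer is (A).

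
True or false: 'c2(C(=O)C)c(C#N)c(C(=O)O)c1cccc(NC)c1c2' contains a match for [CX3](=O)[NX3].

False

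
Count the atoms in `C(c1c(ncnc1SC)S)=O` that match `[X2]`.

4

The query [X2] means: any atom with exactly two total connections (bonds + H).
Check the 11 heavy atoms by environment: 2× n (aromatic, X2) → match; 4× c (aromatic, X3) → no; 2× S (X2) → match; 1× C (X3) → no; 1× O (X1) → no; 1× C (X4) → no.
Summing the matching environments: 2 + 2 = 4 matching atoms.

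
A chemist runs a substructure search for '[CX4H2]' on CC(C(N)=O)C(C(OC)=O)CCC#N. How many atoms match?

2

The query [CX4H2] means: sp3 carbon (X4) with exactly two hydrogens.
Check the 14 heavy atoms by environment: 2× C (H3, X4) → no; 2× C (H1, X4) → no; 2× C (H2, X4) → match; 2× C (H0, X3) → no; 2× O (H0, X1) → no; 1× N (H2, X3) → no; 1× O (H0, X2) → no; 1× C (H0, X2) → no; 1× N (H0, X1) → no.
That gives 2 matching atoms.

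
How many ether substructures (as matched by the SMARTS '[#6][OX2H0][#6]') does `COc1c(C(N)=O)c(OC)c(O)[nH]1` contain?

2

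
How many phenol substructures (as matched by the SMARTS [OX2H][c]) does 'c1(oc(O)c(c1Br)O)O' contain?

[OX2H][c] is the SMARTS for a phenol: a hydroxyl oxygen attached to an aromatic carbon.
The molecule carries 3 separate instances of a hydroxyl group (-OH) meeting every constraint; each maps to a distinct set of atoms, giving 3 matches.

3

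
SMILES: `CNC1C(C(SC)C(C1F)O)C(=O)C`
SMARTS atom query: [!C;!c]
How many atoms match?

The query [!C;!c] means: neither aliphatic nor aromatic carbon — same as [!#6].
Check the 14 heavy atoms by environment: 9× C → no; 2× O → match; 1× S → match; 1× F → match; 1× N → match.
Summing the matching environments: 2 + 1 + 1 + 1 = 5 matching atoms.

5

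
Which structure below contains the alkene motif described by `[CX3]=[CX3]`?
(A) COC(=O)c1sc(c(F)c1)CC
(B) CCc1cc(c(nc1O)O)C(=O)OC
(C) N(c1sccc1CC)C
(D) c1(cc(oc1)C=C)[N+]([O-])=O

[CX3]=[CX3] describes a non-aromatic C=C double bond between two sp2 carbons (an alkene).
(A) has an ethyl group (-CH2CH3) but its C-C bond is a single bond between CX4 carbons, not CX3=CX3.
(B) has an ethyl group (-CH2CH3) but its C-C bond is a single bond between CX4 carbons, not CX3=CX3.
(C) has an ethyl group (-CH2CH3) but its C-C bond is a single bond between CX4 carbons, not CX3=CX3.
(D) contains a vinyl group (-CH=CH2), which satisfies every atom and bond constraint.
So the answer is (D).

D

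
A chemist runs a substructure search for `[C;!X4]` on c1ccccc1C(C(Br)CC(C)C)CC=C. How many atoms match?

The query [C;!X4] means: aliphatic carbon that does not have four total connections.
Check the 16 heavy atoms by environment: 7× C (X4) → no; 6× c (aromatic, X3) → no; 2× C (X3) → match; 1× Br (X1) → no.
That gives 2 matching atoms.

2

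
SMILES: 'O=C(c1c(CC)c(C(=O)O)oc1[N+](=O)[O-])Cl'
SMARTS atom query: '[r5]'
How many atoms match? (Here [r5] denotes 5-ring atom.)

Check the 16 heavy atoms by environment: 1× o (aromatic, in 5-ring) → match; 4× c (aromatic, in 5-ring) → match; 4× C (acyclic) → no; 4× O (acyclic) → no; 1× Cl (acyclic) → no; 1× N (charge +1, acyclic) → no; 1× O (charge -1, acyclic) → no.
Summing the matching environments: 1 + 4 = 5 matching atoms.

5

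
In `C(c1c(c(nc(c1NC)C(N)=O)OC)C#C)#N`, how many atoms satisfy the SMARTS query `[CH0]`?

The query [CH0] means: aliphatic carbon with no attached hydrogen.
Check the 17 heavy atoms by environment: 1× n (aromatic, H0) → no; 5× c (aromatic, H0) → no; 1× N (H1) → no; 2× C (H3) → no; 3× C (H0) → match; 2× O (H0) → no; 1× N (H2) → no; 1× N (H0) → no; 1× C (H1) → no.
That gives 3 matching atoms.

3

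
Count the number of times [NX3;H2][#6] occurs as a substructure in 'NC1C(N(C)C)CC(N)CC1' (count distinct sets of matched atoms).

[NX3;H2][#6] is the SMARTS for a primary amine: a trivalent nitrogen with two H attached to carbon.
The molecule carries 2 separate instances of a primary amino group (-NH2) meeting every constraint; each maps to a distinct set of atoms, giving 2 matches.

2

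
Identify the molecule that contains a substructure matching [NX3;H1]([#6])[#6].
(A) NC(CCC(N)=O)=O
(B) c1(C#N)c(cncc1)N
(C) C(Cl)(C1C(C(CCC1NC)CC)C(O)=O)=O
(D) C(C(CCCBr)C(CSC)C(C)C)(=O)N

C

[NX3;H1]([#6])[#6] describes a trivalent nitrogen with one H, bonded to two carbons (a secondary amine).
(A) has a primary amide (-C(=O)NH2) but the -C(=O)NH2 nitrogen has H2, not H1.
(B) has a primary amino group (-NH2) but the nitrogen has H2 and only one carbon neighbour.
(C) contains an N-methylamino group (-NHCH3), which satisfies every atom and bond constraint.
(D) has a primary amide (-C(=O)NH2) but the -C(=O)NH2 nitrogen has H2, not H1.
So the answer is (C).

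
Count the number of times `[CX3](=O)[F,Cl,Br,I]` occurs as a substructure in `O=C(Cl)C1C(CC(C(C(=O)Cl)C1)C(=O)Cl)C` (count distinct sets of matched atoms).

3

[CX3](=O)[F,Cl,Br,I] is the SMARTS for an acyl halide: a carbonyl carbon bonded to a halogen.
The molecule carries 3 separate instances of an acyl chloride (-C(=O)Cl) meeting every constraint; each maps to a distinct set of atoms, giving 3 matches.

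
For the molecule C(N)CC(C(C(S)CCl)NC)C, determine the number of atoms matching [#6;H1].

3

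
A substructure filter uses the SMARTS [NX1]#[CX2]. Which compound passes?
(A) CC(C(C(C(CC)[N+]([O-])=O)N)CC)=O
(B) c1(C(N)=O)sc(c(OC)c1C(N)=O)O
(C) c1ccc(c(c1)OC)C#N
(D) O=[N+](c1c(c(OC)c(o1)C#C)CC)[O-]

C

[NX1]#[CX2] describes a nitrogen triple-bonded to a two-connected carbon (a nitrile).
(A) has a primary amino group (-NH2) but the nitrogen is NX3 (three connections), not NX1 triple-bonded.
(B) has a primary amide (-C(=O)NH2) but the nitrogen is NX3, not NX1.
(C) contains a nitrile (-C#N), which satisfies every atom and bond constraint.
(D) has a nitro group (-[N+](=O)[O-]) but there is no C#N triple bond.
So the answer is (C).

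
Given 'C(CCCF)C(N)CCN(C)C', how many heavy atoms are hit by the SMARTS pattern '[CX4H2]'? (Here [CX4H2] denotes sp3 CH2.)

Check the 12 heavy atoms by environment: 6× C (H2, X4) → match; 1× C (H1, X4) → no; 1× N (H0, X3) → no; 2× C (H3, X4) → no; 1× N (H2, X3) → no; 1× F (H0, X1) → no.
That gives 6 matching atoms.

6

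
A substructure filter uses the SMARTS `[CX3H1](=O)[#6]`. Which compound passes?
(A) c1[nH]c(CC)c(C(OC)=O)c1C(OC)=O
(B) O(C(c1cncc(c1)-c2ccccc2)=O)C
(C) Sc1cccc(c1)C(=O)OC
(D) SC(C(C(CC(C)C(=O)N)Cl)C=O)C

D

[CX3H1](=O)[#6] describes an sp2 carbon with one H, double-bonded to O and single-bonded to carbon (an aldehyde).
(A) has a methyl-ester group (-C(=O)OCH3) but the carbonyl carbon has H0, not H1.
(B) has a methyl-ester group (-C(=O)OCH3) but the carbonyl carbon has H0, not H1.
(C) has a methyl-ester group (-C(=O)OCH3) but the carbonyl carbon has H0, not H1.
(D) contains an aldehyde (-CHO), which satisfies every atom and bond constraint.
So the answer is (D).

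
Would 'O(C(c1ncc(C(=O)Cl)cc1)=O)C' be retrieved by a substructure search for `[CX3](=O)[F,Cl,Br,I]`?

The pattern [CX3](=O)[F,Cl,Br,I] describes a carbonyl carbon bonded to a halogen — an acyl halide.
The molecule carries an acyl chloride (-C(=O)Cl), whose atoms satisfy every constraint of the query, so the pattern matches.

Yes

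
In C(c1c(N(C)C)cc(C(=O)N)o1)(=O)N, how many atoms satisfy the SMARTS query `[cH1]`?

Check the 14 heavy atoms by environment: 1× o (aromatic, H0) → no; 3× c (aromatic, H0) → no; 1× c (aromatic, H1) → match; 2× C (H0) → no; 2× O (H0) → no; 2× N (H2) → no; 1× N (H0) → no; 2× C (H3) → no.
That gives 1 matching atom.

1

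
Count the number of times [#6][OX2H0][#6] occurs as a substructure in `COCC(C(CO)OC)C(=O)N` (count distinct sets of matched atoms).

2

[#6][OX2H0][#6] is the SMARTS for an ether: an aliphatic oxygen bridging two carbons with no H on the oxygen.
The molecule carries 2 separate instances of a methoxy ether (-OCH3) meeting every constraint; each maps to a distinct set of atoms, giving 2 matches.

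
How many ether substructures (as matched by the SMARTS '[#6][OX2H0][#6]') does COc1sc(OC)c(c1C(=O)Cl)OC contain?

3

[#6][OX2H0][#6] is the SMARTS for an ether: an aliphatic oxygen bridging two carbons with no H on the oxygen.
The molecule carries 3 separate instances of a methoxy ether (-OCH3) meeting every constraint; each maps to a distinct set of atoms, giving 3 matches.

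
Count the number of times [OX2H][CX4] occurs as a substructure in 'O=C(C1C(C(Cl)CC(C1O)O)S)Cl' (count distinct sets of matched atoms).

[OX2H][CX4] is the SMARTS for an aliphatic alcohol: a hydroxyl oxygen bound to an sp3 (X4) carbon.
The molecule carries 2 separate instances of a hydroxyl group (-OH) meeting every constraint; each maps to a distinct set of atoms, giving 2 matches.

2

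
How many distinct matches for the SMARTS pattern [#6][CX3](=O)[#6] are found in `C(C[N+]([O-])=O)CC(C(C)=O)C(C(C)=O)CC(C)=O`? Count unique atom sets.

[#6][CX3](=O)[#6] is the SMARTS for a ketone: a carbonyl carbon (no H) flanked by two carbons.
The molecule carries 3 separate instances of an acetyl/ketone group (-C(=O)CH3) meeting every constraint; each maps to a distinct set of atoms, giving 3 matches.

3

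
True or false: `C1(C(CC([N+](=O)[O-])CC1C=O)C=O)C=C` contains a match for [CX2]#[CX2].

False

The pattern [CX2]#[CX2] describes a carbon-carbon triple bond — an alkyne.
The closest candidate here is a vinyl group (-CH=CH2), but the C=C is a double bond; both carbons are CX3, not CX2. No other fragment satisfies the full query, so there is no match.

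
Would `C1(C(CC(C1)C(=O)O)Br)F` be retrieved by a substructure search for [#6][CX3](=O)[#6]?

No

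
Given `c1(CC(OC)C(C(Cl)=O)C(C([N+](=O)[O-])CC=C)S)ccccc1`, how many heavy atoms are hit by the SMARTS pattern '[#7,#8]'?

The query [#7,#8] means: nitrogen or oxygen (comma = OR).
Check the 23 heavy atoms by environment: 10× C → no; 1× N (charge +1) → match; 1× O (charge -1) → match; 3× O → match; 1× Cl → no; 6× c (aromatic) → no; 1× S → no.
Summing the matching environments: 1 + 1 + 3 = 5 matching atoms.

5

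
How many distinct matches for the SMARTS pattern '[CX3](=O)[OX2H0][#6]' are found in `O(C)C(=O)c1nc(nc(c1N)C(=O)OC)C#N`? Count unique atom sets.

2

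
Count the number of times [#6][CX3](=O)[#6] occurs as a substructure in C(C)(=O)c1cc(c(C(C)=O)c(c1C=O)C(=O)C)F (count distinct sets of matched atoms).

[#6][CX3](=O)[#6] is the SMARTS for a ketone: a carbonyl carbon (no H) flanked by two carbons.
The molecule carries 3 separate instances of an acetyl/ketone group (-C(=O)CH3) meeting every constraint; each maps to a distinct set of atoms, giving 3 matches.

3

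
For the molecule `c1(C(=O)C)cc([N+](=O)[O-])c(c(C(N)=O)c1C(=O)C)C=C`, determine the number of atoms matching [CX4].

2

The query [CX4] means: C with X4: aliphatic carbon with exactly 4 total connections (bonds + H).
Check the 20 heavy atoms by environment: 6× c (aromatic, X3) → no; 1× N (charge +1, X3) → no; 1× O (charge -1, X1) → no; 4× O (X1) → no; 5× C (X3) → no; 2× C (X4) → match; 1× N (X3) → no.
That gives 2 matching atoms.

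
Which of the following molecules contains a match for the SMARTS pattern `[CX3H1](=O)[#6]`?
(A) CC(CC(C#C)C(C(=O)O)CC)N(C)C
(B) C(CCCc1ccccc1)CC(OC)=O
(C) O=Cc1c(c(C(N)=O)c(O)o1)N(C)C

C

[CX3H1](=O)[#6] describes an sp2 carbon with one H, double-bonded to O and single-bonded to carbon (an aldehyde).
(A) has a carboxylic acid group (-C(=O)OH) but the carbonyl carbon has H0 and is bonded to O, not H1.
(B) has a methyl-ester group (-C(=O)OCH3) but the carbonyl carbon has H0, not H1.
(C) contains an aldehyde (-CHO), which satisfies every atom and bond constraint.
So the answer is (C).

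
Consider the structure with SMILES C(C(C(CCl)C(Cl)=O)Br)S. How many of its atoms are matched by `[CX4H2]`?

2

The query [CX4H2] means: sp3 carbon (X4) with exactly two hydrogens.
Check the 10 heavy atoms by environment: 2× C (H2, X4) → match; 2× C (H1, X4) → no; 1× S (H1, X2) → no; 1× C (H0, X3) → no; 1× O (H0, X1) → no; 2× Cl (H0, X1) → no; 1× Br (H0, X1) → no.
That gives 2 matching atoms.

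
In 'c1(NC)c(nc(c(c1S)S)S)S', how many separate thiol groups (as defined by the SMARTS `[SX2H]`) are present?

[SX2H] is the SMARTS for a thiol: an aliphatic sulfur with two connections, one being H.
The molecule carries 4 separate instances of a thiol (-SH) meeting every constraint; each maps to a distinct set of atoms, giving 4 matches.

4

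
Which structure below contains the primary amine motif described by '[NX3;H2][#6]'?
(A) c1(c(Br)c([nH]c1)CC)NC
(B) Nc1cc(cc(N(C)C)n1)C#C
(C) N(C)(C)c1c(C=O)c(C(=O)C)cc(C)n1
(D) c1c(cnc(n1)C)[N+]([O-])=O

B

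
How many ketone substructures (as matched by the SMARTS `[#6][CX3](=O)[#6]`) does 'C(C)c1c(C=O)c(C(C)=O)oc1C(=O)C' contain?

[#6][CX3](=O)[#6] is the SMARTS for a ketone: a carbonyl carbon (no H) flanked by two carbons.
The molecule carries 2 separate instances of an acetyl/ketone group (-C(=O)CH3) meeting every constraint; each maps to a distinct set of atoms, giving 2 matches.

2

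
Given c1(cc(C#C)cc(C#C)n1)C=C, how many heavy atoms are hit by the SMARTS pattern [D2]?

6

Check the 12 heavy atoms by environment: 1× n (aromatic, D2) → match; 3× c (aromatic, D3) → no; 2× c (aromatic, D2) → match; 3× C (D2) → match; 3× C (D1) → no.
Summing the matching environments: 1 + 2 + 3 = 6 matching atoms.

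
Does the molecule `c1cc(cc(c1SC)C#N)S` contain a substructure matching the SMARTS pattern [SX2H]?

The pattern [SX2H] describes an aliphatic sulfur with two connections, one being H — a thiol.
The molecule carries a thiol (-SH), whose atoms satisfy every constraint of the query, so the pattern matches.

Yes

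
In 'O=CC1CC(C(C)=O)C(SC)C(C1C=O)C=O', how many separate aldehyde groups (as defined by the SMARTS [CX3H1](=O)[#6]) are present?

[CX3H1](=O)[#6] is the SMARTS for an aldehyde: an sp2 carbon with one H, double-bonded to O and single-bonded to carbon.
The molecule carries 3 separate instances of an aldehyde (-CHO) meeting every constraint; each maps to a distinct set of atoms, giving 3 matches.

3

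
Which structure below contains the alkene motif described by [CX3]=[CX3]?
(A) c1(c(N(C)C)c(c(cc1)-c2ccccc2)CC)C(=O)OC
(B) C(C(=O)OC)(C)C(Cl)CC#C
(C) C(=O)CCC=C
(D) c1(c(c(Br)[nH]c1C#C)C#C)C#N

C

[CX3]=[CX3] describes a non-aromatic C=C double bond between two sp2 carbons (an alkene).
(A) has an ethyl group (-CH2CH3) but its C-C bond is a single bond between CX4 carbons, not CX3=CX3.
(B) has an ethynyl group (-C#CH) but the C-C bond is a triple bond, not a double bond.
(C) contains a vinyl group (-CH=CH2), which satisfies every atom and bond constraint.
(D) has an ethynyl group (-C#CH) but the C-C bond is a triple bond, not a double bond.
So the answer is (C).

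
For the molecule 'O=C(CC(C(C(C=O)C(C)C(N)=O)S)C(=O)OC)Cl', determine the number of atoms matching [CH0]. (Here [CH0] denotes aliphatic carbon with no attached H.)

Check the 19 heavy atoms by environment: 2× C (H3) → no; 5× C (H1) → no; 1× C (H2) → no; 3× C (H0) → match; 5× O (H0) → no; 1× Cl (H0) → no; 1× N (H2) → no; 1× S (H1) → no.
That gives 3 matching atoms.

3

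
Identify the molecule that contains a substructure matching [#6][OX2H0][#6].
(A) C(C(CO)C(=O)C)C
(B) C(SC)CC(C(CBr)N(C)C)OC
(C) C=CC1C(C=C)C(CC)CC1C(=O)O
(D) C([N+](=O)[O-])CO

B

[#6][OX2H0][#6] describes an aliphatic oxygen bridging two carbons with no H on the oxygen (an ether).
(A) has a hydroxyl group (-OH) but the oxygen has H1, not H0 bridging two carbons.
(B) contains a methoxy ether (-OCH3), which satisfies every atom and bond constraint.
(C) has a carboxylic acid group (-C(=O)OH) but the -OH oxygen has H1; the =O is OX1, not OX2.
(D) has a hydroxyl group (-OH) but the oxygen has H1, not H0 bridging two carbons.
So the answer is (B).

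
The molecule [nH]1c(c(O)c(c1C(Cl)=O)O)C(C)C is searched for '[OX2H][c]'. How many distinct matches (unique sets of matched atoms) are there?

2

[OX2H][c] is the SMARTS for a phenol: a hydroxyl oxygen attached to an aromatic carbon.
The molecule carries 2 separate instances of a hydroxyl group (-OH) meeting every constraint; each maps to a distinct set of atoms, giving 2 matches.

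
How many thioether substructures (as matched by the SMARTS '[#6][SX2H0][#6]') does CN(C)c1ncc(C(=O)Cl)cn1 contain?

0

[#6][SX2H0][#6] is the SMARTS for a thioether: an aliphatic sulfur bridging two carbons with no H on the sulfur.
No fragment in the molecule satisfies every constraint, giving 0 matches.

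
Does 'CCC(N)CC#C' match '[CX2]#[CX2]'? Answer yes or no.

Yes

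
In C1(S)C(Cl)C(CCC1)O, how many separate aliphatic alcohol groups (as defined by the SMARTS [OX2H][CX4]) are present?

1

[OX2H][CX4] is the SMARTS for an aliphatic alcohol: a hydroxyl oxygen bound to an sp3 (X4) carbon.
Exactly one fragment in the molecule meets all constraints, giving 1 match.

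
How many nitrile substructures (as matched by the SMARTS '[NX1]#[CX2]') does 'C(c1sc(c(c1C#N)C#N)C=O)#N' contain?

3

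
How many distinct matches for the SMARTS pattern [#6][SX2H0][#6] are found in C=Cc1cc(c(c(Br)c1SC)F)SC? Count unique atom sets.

2

[#6][SX2H0][#6] is the SMARTS for a thioether: an aliphatic sulfur bridging two carbons with no H on the sulfur.
The molecule carries 2 separate instances of a methylthio ether (-SCH3) meeting every constraint; each maps to a distinct set of atoms, giving 2 matches.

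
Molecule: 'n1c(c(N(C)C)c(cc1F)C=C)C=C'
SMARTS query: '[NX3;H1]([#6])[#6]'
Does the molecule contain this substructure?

No

The pattern [NX3;H1]([#6])[#6] describes a trivalent nitrogen with one H, bonded to two carbons — a secondary amine.
The closest candidate here is a dimethylamino group (-N(CH3)2), but the nitrogen has H0, not H1. No other fragment satisfies the full query, so there is no match.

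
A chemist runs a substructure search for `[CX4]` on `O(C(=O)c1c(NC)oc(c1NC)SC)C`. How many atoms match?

4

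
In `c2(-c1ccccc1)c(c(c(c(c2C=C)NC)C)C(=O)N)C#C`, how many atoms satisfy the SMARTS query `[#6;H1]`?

Check the 22 heavy atoms by environment: 7× c (aromatic, H0) → no; 1× N (H1) → no; 2× C (H3) → no; 5× c (aromatic, H1) → match; 2× C (H0) → no; 1× O (H0) → no; 1× N (H2) → no; 2× C (H1) → match; 1× C (H2) → no.
Summing the matching environments: 5 + 2 = 7 matching atoms.

7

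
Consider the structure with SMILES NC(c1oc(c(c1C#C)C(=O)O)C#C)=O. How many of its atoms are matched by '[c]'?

4

The query [c] means: lowercase c matches aromatic carbon only.
Check the 15 heavy atoms by environment: 1× o (aromatic) → no; 4× c (aromatic) → match; 6× C → no; 3× O → no; 1× N → no.
That gives 4 matching atoms.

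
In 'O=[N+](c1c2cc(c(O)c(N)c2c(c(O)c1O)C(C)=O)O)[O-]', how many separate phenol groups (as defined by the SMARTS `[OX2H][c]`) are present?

4

[OX2H][c] is the SMARTS for a phenol: a hydroxyl oxygen attached to an aromatic carbon.
The molecule carries 4 separate instances of a hydroxyl group (-OH) meeting every constraint; each maps to a distinct set of atoms, giving 4 matches.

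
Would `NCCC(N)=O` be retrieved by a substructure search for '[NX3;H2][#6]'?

Yes

The pattern [NX3;H2][#6] describes a trivalent nitrogen with two H attached to carbon — a primary amine.
The molecule carries a primary amino group (-NH2), whose atoms satisfy every constraint of the query, so the pattern matches.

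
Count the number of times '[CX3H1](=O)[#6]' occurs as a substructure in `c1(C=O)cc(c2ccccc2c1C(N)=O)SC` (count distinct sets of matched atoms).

[CX3H1](=O)[#6] is the SMARTS for an aldehyde: an sp2 carbon with one H, double-bonded to O and single-bonded to carbon.
Exactly one fragment in the molecule meets all constraints, giving 1 match.

1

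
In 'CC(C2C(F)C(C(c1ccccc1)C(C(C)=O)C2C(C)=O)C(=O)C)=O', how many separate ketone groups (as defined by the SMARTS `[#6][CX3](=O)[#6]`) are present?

4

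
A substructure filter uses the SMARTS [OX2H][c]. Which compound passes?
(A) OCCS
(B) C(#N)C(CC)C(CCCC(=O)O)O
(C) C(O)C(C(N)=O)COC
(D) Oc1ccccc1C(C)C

[OX2H][c] describes a hydroxyl oxygen attached to an aromatic carbon (a phenol).
(A) has a hydroxyl group (-OH) but the -OH is on an aliphatic carbon, not an aromatic c.
(B) has a hydroxyl group (-OH) but the -OH is on an aliphatic carbon, not an aromatic c.
(C) has a hydroxyl group (-OH) but the -OH is on an aliphatic carbon, not an aromatic c.
(D) contains a hydroxyl group (-OH), which satisfies every atom and bond constraint.
So the answer is (D).

D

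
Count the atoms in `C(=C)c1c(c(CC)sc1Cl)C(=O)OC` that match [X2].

Check the 14 heavy atoms by environment: 1× s (aromatic, X2) → match; 4× c (aromatic, X3) → no; 3× C (X3) → no; 3× C (X4) → no; 1× Cl (X1) → no; 1× O (X1) → no; 1× O (X2) → match.
Summing the matching environments: 1 + 1 = 2 matching atoms.

2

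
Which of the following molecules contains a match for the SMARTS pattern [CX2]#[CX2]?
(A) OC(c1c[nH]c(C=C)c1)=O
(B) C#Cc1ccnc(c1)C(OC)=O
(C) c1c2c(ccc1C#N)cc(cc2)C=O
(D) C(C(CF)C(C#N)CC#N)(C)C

B

[CX2]#[CX2] describes a carbon-carbon triple bond (an alkyne).
(A) has a vinyl group (-CH=CH2) but the C=C is a double bond; both carbons are CX3, not CX2.
(B) contains an ethynyl group (-C#CH), which satisfies every atom and bond constraint.
(C) has a nitrile (-C#N) but the triple bond is C#N, not C#C.
(D) has a nitrile (-C#N) but the triple bond is C#N, not C#C.
So the answer is (B).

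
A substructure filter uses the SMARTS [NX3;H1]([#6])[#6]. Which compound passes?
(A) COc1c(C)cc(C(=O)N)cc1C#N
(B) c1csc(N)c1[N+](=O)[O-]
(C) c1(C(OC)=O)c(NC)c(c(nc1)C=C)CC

[NX3;H1]([#6])[#6] describes a trivalent nitrogen with one H, bonded to two carbons (a secondary amine).
(A) has a primary amide (-C(=O)NH2) but the -C(=O)NH2 nitrogen has H2, not H1.
(B) has a primary amino group (-NH2) but the nitrogen has H2 and only one carbon neighbour.
(C) contains an N-methylamino group (-NHCH3), which satisfies every atom and bond constraint.
So the answer is (C).

C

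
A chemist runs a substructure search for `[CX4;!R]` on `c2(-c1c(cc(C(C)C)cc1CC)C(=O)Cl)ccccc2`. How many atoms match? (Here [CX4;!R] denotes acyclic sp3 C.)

Check the 20 heavy atoms by environment: 12× c (aromatic, X3, in 6-ring) → no; 1× C (X3, acyclic) → no; 1× O (X1, acyclic) → no; 1× Cl (X1, acyclic) → no; 5× C (X4, acyclic) → match.
That gives 5 matching atoms.

5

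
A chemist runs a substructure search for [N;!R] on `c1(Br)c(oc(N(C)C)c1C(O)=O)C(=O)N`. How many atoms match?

The query [N;!R] means: aliphatic nitrogen not in a ring.
Check the 15 heavy atoms by environment: 1× o (aromatic, in 5-ring) → no; 4× c (aromatic, in 5-ring) → no; 1× Br (acyclic) → no; 2× N (acyclic) → match; 4× C (acyclic) → no; 3× O (acyclic) → no.
That gives 2 matching atoms.

2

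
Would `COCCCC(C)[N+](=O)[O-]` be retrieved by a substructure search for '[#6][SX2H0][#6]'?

The pattern [#6][SX2H0][#6] describes an aliphatic sulfur bridging two carbons with no H on the sulfur — a thioether.
The closest candidate here is a methoxy ether (-OCH3), but the bridging atom is O, not S. No other fragment satisfies the full query, so there is no match.

No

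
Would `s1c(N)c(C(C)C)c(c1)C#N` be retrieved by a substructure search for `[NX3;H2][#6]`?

The pattern [NX3;H2][#6] describes a trivalent nitrogen with two H attached to carbon — a primary amine.
The molecule carries a primary amino group (-NH2), whose atoms satisfy every constraint of the query, so the pattern matches.

Yes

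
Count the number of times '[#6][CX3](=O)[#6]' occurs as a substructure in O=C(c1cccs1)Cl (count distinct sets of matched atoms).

0

[#6][CX3](=O)[#6] is the SMARTS for a ketone: a carbonyl carbon (no H) flanked by two carbons.
No fragment in the molecule satisfies every constraint, giving 0 matches.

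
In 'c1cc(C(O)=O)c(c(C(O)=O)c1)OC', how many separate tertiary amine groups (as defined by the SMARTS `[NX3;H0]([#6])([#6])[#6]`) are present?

0

[NX3;H0]([#6])([#6])[#6] is the SMARTS for a tertiary amine: a trivalent nitrogen with no H, bonded to three carbons.
No fragment in the molecule satisfies every constraint, giving 0 matches.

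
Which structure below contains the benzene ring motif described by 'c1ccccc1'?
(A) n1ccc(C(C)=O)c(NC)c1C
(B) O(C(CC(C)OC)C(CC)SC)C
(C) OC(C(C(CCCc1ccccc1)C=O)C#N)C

c1ccccc1 describes six aromatic carbons in a ring (a benzene ring).
(A) has a methyl group (-CH3) but no six-membered all-carbon aromatic ring is present.
(B) has a methyl group (-CH3) but no six-membered all-carbon aromatic ring is present.
(C) contains a phenyl ring, which satisfies every atom and bond constraint.
So the answer is (C).

C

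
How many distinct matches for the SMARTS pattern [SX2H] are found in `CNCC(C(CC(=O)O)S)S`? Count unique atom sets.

2

[SX2H] is the SMARTS for a thiol: an aliphatic sulfur with two connections, one being H.
The molecule carries 2 separate instances of a thiol (-SH) meeting every constraint; each maps to a distinct set of atoms, giving 2 matches.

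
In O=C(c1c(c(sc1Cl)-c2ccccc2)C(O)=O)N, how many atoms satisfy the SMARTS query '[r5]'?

5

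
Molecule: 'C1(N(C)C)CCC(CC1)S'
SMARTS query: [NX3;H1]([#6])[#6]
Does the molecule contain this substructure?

No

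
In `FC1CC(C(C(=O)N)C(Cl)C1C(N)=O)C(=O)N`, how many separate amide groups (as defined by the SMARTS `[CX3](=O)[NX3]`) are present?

3

[CX3](=O)[NX3] is the SMARTS for an amide: a carbonyl carbon bonded to a trivalent nitrogen.
The molecule carries 3 separate instances of a primary amide (-C(=O)NH2) meeting every constraint; each maps to a distinct set of atoms, giving 3 matches.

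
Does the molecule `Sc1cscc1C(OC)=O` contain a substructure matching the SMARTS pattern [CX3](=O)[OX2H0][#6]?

Yes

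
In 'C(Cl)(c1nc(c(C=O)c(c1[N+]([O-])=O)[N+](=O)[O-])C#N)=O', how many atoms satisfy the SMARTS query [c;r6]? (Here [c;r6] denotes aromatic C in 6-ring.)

5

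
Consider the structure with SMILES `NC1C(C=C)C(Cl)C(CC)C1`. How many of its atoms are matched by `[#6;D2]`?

The query [#6;D2] means: any carbon bonded to exactly two heavy atoms.
Check the 11 heavy atoms by environment: 4× C (D3) → no; 3× C (D2) → match; 2× C (D1) → no; 1× N (D1) → no; 1× Cl (D1) → no.
That gives 3 matching atoms.

3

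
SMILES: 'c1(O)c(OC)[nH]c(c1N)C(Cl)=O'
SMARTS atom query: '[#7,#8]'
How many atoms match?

Check the 12 heavy atoms by environment: 1× n (aromatic) → match; 4× c (aromatic) → no; 2× C → no; 3× O → match; 1× Cl → no; 1× N → match.
Summing the matching environments: 1 + 3 + 1 = 5 matching atoms.

5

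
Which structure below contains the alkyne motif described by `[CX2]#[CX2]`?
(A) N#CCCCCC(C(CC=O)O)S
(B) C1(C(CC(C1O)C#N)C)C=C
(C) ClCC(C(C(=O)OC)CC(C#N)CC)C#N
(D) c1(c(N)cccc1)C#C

D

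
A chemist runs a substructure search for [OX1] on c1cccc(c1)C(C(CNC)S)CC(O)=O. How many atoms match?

The query [OX1] means: aliphatic oxygen with one total connection — typically a carbonyl =O or an oxide.
Check the 16 heavy atoms by environment: 5× C (X4) → no; 1× S (X2) → no; 6× c (aromatic, X3) → no; 1× N (X3) → no; 1× C (X3) → no; 1× O (X1) → match; 1× O (X2) → no.
That gives 1 matching atom.

1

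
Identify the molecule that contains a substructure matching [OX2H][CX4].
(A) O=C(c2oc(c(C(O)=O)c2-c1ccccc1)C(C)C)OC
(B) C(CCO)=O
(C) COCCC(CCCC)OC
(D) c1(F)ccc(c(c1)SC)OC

B

[OX2H][CX4] describes a hydroxyl oxygen bound to an sp3 (X4) carbon (an aliphatic alcohol).
(A) has a carboxylic acid group (-C(=O)OH) but the -OH is on a CX3 carbonyl carbon, not a CX4 carbon.
(B) contains a hydroxyl group (-OH), which satisfies every atom and bond constraint.
(C) has a methoxy ether (-OCH3) but the oxygen has H0 (ether), not H1.
(D) has a methoxy ether (-OCH3) but the oxygen has H0 (ether), not H1.
So the answer is (B).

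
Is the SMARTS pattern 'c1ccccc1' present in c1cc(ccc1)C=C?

The pattern c1ccccc1 describes six aromatic carbons in a ring — a benzene ring.
The required atom environment is present in the molecule, so the pattern matches.

Yes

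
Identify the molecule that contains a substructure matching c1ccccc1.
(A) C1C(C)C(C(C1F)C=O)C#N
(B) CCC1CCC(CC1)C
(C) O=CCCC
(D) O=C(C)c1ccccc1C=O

D

c1ccccc1 describes six aromatic carbons in a ring (a benzene ring).
(A) has a methyl group (-CH3) but no six-membered all-carbon aromatic ring is present.
(B) has a methyl group (-CH3) but no six-membered all-carbon aromatic ring is present.
(C) has a methyl group (-CH3) but no six-membered all-carbon aromatic ring is present.
(D) contains the required atom environment, so the pattern matches.
So the answer is (D).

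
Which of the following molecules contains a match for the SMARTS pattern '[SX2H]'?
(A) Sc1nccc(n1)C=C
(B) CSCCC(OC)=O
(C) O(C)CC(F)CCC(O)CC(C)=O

[SX2H] describes an aliphatic sulfur with two connections, one being H (a thiol).
(A) contains a thiol (-SH), which satisfies every atom and bond constraint.
(B) has a methylthio ether (-SCH3) but the sulfur has H0 (bonded to two carbons), not H1.
(C) has a hydroxyl group (-OH) but it is an -OH, not an -SH.
So the answer is (A).

A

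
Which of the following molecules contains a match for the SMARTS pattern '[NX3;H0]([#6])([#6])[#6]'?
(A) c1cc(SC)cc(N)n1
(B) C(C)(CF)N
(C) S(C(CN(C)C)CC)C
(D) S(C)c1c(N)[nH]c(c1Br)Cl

C

[NX3;H0]([#6])([#6])[#6] describes a trivalent nitrogen with no H, bonded to three carbons (a tertiary amine).
(A) has a primary amino group (-NH2) but the nitrogen has H2, not H0 with three carbons.
(B) has a primary amino group (-NH2) but the nitrogen has H2, not H0 with three carbons.
(C) contains a dimethylamino group (-N(CH3)2), which satisfies every atom and bond constraint.
(D) has a primary amino group (-NH2) but the nitrogen has H2, not H0 with three carbons.
So the answer is (C).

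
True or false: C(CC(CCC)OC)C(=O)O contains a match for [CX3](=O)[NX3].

False

The pattern [CX3](=O)[NX3] describes a carbonyl carbon bonded to a trivalent nitrogen — an amide.
The closest candidate here is a carboxylic acid group (-C(=O)OH), but the carbonyl is bonded to O, not to an NX3 nitrogen. No other fragment satisfies the full query, so there is no match.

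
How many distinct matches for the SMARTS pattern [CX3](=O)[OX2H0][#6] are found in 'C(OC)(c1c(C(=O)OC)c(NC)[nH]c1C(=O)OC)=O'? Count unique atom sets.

3

[CX3](=O)[OX2H0][#6] is the SMARTS for an ester: a carbonyl carbon bonded to an oxygen that is itself bonded to carbon (no H on that O).
The molecule carries 3 separate instances of a methyl-ester group (-C(=O)OCH3) meeting every constraint; each maps to a distinct set of atoms, giving 3 matches.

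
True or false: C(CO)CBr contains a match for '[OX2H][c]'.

False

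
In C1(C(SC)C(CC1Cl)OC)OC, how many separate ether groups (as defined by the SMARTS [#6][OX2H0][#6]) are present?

[#6][OX2H0][#6] is the SMARTS for an ether: an aliphatic oxygen bridging two carbons with no H on the oxygen.
The molecule carries 2 separate instances of a methoxy ether (-OCH3) meeting every constraint; each maps to a distinct set of atoms, giving 2 matches.

2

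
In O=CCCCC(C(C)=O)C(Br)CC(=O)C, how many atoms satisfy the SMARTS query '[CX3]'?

3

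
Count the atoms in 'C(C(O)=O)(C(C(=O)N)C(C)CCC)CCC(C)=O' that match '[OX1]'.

3

The query [OX1] means: aliphatic oxygen with one total connection — typically a carbonyl =O or an oxide.
Check the 18 heavy atoms by environment: 10× C (X4) → no; 3× C (X3) → no; 3× O (X1) → match; 1× O (X2) → no; 1× N (X3) → no.
That gives 3 matching atoms.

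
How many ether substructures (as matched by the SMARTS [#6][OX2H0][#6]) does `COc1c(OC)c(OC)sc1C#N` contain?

[#6][OX2H0][#6] is the SMARTS for an ether: an aliphatic oxygen bridging two carbons with no H on the oxygen.
The molecule carries 3 separate instances of a methoxy ether (-OCH3) meeting every constraint; each maps to a distinct set of atoms, giving 3 matches.

3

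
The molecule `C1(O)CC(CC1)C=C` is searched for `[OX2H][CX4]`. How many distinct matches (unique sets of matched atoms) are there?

1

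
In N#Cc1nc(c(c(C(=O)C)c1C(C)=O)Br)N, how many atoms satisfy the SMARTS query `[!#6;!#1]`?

6

The query [!#6;!#1] means: not carbon and not hydrogen — any heteroatom.
Check the 16 heavy atoms by environment: 1× n (aromatic) → match; 5× c (aromatic) → no; 5× C → no; 2× O → match; 1× Br → match; 2× N → match.
Summing the matching environments: 1 + 2 + 1 + 2 = 6 matching atoms.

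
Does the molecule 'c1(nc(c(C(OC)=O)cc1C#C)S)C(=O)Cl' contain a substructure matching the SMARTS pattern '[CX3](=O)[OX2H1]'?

No

The pattern [CX3](=O)[OX2H1] describes an sp2 carbon double-bonded to O and single-bonded to an -OH oxygen — a carboxylic acid.
The closest candidate here is an acyl chloride (-C(=O)Cl), but the carbonyl is bonded to Cl, not to an -OH oxygen. No other fragment satisfies the full query, so there is no match.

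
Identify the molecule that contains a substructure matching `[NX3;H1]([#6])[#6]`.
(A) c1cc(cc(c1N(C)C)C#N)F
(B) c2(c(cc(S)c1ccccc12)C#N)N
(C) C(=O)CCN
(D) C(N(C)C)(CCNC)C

D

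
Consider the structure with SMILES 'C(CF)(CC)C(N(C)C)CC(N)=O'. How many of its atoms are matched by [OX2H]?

0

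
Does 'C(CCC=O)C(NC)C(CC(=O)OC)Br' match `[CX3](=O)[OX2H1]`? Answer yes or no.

The pattern [CX3](=O)[OX2H1] describes an sp2 carbon double-bonded to O and single-bonded to an -OH oxygen — a carboxylic acid.
The closest candidate here is a methyl-ester group (-C(=O)OCH3), but the singly-bonded O has no H (OX2H0, not OX2H1). No other fragment satisfies the full query, so there is no match.

No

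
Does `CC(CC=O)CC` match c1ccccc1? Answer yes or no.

The pattern c1ccccc1 describes six aromatic carbons in a ring — a benzene ring.
The closest candidate here is a methyl group (-CH3), but no six-membered all-carbon aromatic ring is present. No other fragment satisfies the full query, so there is no match.

No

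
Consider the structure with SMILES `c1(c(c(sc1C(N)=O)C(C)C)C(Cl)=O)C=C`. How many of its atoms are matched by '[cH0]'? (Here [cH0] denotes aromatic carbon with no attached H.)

4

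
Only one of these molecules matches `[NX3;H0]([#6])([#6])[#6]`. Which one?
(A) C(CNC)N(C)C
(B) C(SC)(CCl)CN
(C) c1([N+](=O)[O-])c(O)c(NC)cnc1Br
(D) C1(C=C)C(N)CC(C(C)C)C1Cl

[NX3;H0]([#6])([#6])[#6] describes a trivalent nitrogen with no H, bonded to three carbons (a tertiary amine).
(A) contains a dimethylamino group (-N(CH3)2), which satisfies every atom and bond constraint.
(B) has a primary amino group (-NH2) but the nitrogen has H2, not H0 with three carbons.
(C) has an N-methylamino group (-NHCH3) but the nitrogen still has one H (H1), not H0.
(D) has a primary amino group (-NH2) but the nitrogen has H2, not H0 with three carbons.
So the answer is (A).

A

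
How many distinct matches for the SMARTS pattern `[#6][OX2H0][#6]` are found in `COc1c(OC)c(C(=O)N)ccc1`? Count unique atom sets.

[#6][OX2H0][#6] is the SMARTS for an ether: an aliphatic oxygen bridging two carbons with no H on the oxygen.
The molecule carries 2 separate instances of a methoxy ether (-OCH3) meeting every constraint; each maps to a distinct set of atoms, giving 2 matches.

2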